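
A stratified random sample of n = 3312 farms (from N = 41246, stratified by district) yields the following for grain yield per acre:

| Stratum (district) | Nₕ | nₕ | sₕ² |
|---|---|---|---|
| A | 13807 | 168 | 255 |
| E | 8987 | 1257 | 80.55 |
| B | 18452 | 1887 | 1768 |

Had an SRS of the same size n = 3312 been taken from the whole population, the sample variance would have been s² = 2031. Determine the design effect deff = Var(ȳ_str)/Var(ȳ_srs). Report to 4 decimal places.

0.6010

Var(ȳ_str) = Σ Wₕ²(1−fₕ)sₕ²/nₕ with Wₕ = Nₕ/41246:
  A: (13807/41246)²·(1−168/13807)·255/168 = 0.1680154
  E: (8987/41246)²·(1−1257/8987)·80.55/1257 = 0.0026167415
  B: (18452/41246)²·(1−1887/18452)·1768/1887 = 0.16833777
  → Var(ȳ_str) = 0.33896991.
Var(ȳ_srs) = (1 − 3312/41246)·2031/3312 = 0.5639835.
deff = 0.33896991 / 0.5639835 = 0.6010.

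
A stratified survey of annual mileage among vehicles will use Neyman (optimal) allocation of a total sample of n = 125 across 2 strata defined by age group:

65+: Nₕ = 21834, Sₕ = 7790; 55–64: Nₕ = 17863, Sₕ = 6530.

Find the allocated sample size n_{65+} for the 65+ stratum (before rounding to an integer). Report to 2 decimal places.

74.15

Neyman allocation: nₕ = n·NₕSₕ / Σⱼ NⱼSⱼ.
Σ NⱼSⱼ = 21834·7790 + 17863·6530 = 2.8673225 × 10^8.
n_{65+} = 125·21834·7790 / (2.8673225 × 10^8) = 74.15.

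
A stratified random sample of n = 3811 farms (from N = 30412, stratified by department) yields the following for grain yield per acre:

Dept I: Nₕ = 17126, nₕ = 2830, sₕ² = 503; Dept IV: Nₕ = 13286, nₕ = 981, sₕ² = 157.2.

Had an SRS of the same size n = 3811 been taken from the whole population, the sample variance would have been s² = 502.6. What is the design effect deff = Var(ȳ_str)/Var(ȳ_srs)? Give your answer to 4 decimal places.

0.6534

Var(ȳ_str) = Σ Wₕ²(1−fₕ)sₕ²/nₕ with Wₕ = Nₕ/30412:
  Dept I: (17126/30412)²·(1−2830/17126)·503/2830 = 0.047050264
  Dept IV: (13286/30412)²·(1−981/13286)·157.2/981 = 0.028324969
  → Var(ȳ_str) = 0.075375233.
Var(ȳ_srs) = (1 − 3811/30412)·502.6/3811 = 0.11535502.
deff = 0.075375233 / 0.11535502 = 0.6534.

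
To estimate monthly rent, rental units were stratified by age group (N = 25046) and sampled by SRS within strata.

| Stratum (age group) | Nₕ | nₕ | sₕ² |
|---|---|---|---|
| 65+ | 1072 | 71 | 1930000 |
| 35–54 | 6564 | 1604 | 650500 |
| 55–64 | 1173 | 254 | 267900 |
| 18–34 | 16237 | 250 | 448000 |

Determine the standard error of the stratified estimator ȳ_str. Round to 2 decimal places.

Var(ȳ_str) = Σₕ Wₕ²(1 − fₕ)sₕ²/nₕ with Wₕ = Nₕ/N, N = 25046.
65+: Wₕ = 0.04280125; term = 0.04280125²·(1 − 0.06623134)·1930000/71 = 46.499798.
35–54: Wₕ = 0.26207778; term = 0.26207778²·(1 − 0.24436319)·650500/1604 = 21.048271.
55–64: Wₕ = 0.04683383; term = 0.04683383²·(1 − 0.21653879)·267900/254 = 1.8124906.
18–34: Wₕ = 0.64828715; term = 0.64828715²·(1 − 0.01539693)·448000/250 = 741.53904.
Sum = 810.8996.
SE = √(810.8996) = 28.48.

28.48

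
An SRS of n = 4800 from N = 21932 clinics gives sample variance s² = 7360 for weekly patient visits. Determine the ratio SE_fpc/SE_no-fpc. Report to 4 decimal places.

0.8838

f = n/N = 4800/21932 = 0.21885829.
SE_no-fpc = √(s²/n) = 1.2382784; SE_fpc = √((1−f)s²/n) = 1.0944179.
Ratio = √(1−f) = 0.88382222.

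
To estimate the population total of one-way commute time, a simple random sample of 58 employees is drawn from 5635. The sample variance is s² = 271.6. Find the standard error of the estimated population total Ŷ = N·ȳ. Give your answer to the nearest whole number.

Var(Ŷ) = N²·Var(ȳ) = N²·(1 − n/N)·s²/n.
f = 58/5635 = 0.01029281; Var(ȳ) = 0.98970719·271.6/58 = 4.6345599.
Var(Ŷ) = 5635² · 4.6345599 = 1.4716222 × 10^8.
SE(Ŷ) = √(1.4716222 × 10^8) = 12131.

12131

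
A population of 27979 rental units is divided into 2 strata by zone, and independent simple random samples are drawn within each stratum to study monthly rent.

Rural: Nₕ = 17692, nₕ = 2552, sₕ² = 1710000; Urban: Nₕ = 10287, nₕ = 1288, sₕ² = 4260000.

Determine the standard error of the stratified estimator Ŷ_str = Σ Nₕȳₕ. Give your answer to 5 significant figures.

696890

Var(Ŷ_str) = Σₕ Nₕ²(1 − fₕ)sₕ²/nₕ.
Rural: 17692²·(1 − 2552/17692)·1710000/2552 = 1.794809 × 10^11.
Urban: 10287²·(1 − 1288/10287)·4260000/1288 = 3.0617994 × 10^11.
Sum = 4.8566084 × 10^11.
SE = √(4.8566084 × 10^11) = 696890.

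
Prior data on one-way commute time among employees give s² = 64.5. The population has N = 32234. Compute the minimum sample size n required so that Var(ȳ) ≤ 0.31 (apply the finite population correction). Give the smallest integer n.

207

Without fpc, n₀ = s²/D = 64.5/0.31 = 208.0645.
With fpc, (1 − n/N)·s²/n ≤ D requires n ≥ n₀/(1 + n₀/N) = 208.0645/(1 + 208.0645/32234) = 206.7301.
Rounding up, n = 207.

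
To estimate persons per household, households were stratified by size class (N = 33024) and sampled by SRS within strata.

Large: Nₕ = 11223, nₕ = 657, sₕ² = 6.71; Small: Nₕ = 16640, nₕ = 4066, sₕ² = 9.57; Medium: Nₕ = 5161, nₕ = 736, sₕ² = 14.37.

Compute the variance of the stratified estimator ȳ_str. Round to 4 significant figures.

Var(ȳ_str) = Σₕ Wₕ²(1 − fₕ)sₕ²/nₕ with Wₕ = Nₕ/N, N = 33024.
Large: Wₕ = 0.33984375; term = 0.33984375²·(1 − 0.05854050)·6.71/657 = 0.0011104969.
Small: Wₕ = 0.50387597; term = 0.50387597²·(1 − 0.24435096)·9.57/4066 = 4.5155639 × 10^-4.
Medium: Wₕ = 0.15628028; term = 0.15628028²·(1 − 0.14260802)·14.37/736 = 4.0885257 × 10^-4.
Sum = 0.0019709059.

0.001971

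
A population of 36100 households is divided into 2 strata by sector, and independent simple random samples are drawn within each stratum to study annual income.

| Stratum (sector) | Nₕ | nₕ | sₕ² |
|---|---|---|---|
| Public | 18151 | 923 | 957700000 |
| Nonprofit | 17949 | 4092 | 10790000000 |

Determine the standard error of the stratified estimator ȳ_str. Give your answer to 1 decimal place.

867.3

Var(ȳ_str) = Σₕ Wₕ²(1 − fₕ)sₕ²/nₕ with Wₕ = Nₕ/N, N = 36100.
Public: Wₕ = 0.50279778; term = 0.50279778²·(1 − 0.05085119)·957700000/923 = 248971.02.
Nonprofit: Wₕ = 0.49720222; term = 0.49720222²·(1 − 0.22797927)·10790000000/4092 = 503246.65.
Sum = 752217.67.
SE = √(752217.67) = 867.3.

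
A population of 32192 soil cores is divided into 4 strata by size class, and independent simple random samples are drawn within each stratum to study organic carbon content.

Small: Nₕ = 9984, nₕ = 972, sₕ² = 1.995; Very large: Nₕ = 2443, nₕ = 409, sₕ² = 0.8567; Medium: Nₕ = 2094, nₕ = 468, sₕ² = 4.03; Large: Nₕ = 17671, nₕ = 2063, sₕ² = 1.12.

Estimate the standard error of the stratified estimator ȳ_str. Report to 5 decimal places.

0.01900

Var(ȳ_str) = Σₕ Wₕ²(1 − fₕ)sₕ²/nₕ with Wₕ = Nₕ/N, N = 32192.
Small: Wₕ = 0.31013917; term = 0.31013917²·(1 − 0.09735577)·1.995/972 = 1.781995 × 10^-4.
Very large: Wₕ = 0.07588842; term = 0.07588842²·(1 − 0.16741711)·0.8567/409 = 1.0043474 × 10^-5.
Medium: Wₕ = 0.06504722; term = 0.06504722²·(1 − 0.22349570)·4.03/468 = 2.8291794 × 10^-5.
Large: Wₕ = 0.54892520; term = 0.54892520²·(1 − 0.11674495)·1.12/2063 = 1.4448783 × 10^-4.
Sum = 3.610226 × 10^-4.
SE = √(3.610226 × 10^-4) = 0.01900.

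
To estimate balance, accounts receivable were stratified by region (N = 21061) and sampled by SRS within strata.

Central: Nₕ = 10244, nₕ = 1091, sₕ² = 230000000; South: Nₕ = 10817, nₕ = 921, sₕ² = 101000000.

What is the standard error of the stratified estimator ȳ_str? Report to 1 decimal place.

266.5

Var(ȳ_str) = Σₕ Wₕ²(1 − fₕ)sₕ²/nₕ with Wₕ = Nₕ/N, N = 21061.
Central: Wₕ = 0.48639666; term = 0.48639666²·(1 − 0.10650137)·230000000/1091 = 44563.382.
South: Wₕ = 0.51360334; term = 0.51360334²·(1 − 0.08514376)·101000000/921 = 26464.902.
Sum = 71028.284.
SE = √(71028.284) = 266.5.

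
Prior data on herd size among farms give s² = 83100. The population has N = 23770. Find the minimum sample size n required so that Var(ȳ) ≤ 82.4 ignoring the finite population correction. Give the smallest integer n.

Without fpc, n₀ = s²/D = 83100/82.4 = 1008.4951.
Rounding up, n = 1009.

1009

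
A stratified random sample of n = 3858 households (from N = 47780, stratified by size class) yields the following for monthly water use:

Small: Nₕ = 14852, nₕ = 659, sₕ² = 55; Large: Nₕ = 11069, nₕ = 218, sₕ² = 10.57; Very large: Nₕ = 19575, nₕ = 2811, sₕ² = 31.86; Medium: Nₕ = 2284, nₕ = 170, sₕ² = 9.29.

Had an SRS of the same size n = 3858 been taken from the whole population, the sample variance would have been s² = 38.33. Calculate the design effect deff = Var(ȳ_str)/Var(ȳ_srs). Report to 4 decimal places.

1.3141

Var(ȳ_str) = Σ Wₕ²(1−fₕ)sₕ²/nₕ with Wₕ = Nₕ/47780:
  Small: (14852/47780)²·(1−659/14852)·55/659 = 0.0077062683
  Large: (11069/47780)²·(1−218/11069)·10.57/218 = 0.0025509641
  Very large: (19575/47780)²·(1−2811/19575)·31.86/2811 = 0.0016291912
  Medium: (2284/47780)²·(1−170/2284)·9.29/170 = 1.1557811 × 10^-4
  → Var(ȳ_str) = 0.012002002.
Var(ȳ_srs) = (1 − 3858/47780)·38.33/3858 = 0.0091329811.
deff = 0.012002002 / 0.0091329811 = 1.3141.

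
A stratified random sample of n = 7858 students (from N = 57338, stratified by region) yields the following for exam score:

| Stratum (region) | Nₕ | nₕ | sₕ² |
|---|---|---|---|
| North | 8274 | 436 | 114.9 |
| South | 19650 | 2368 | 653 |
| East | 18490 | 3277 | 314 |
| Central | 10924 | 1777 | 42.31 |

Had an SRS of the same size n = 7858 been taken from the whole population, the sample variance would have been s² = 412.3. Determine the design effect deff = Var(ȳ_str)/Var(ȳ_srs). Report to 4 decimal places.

0.9409

Var(ȳ_str) = Σ Wₕ²(1−fₕ)sₕ²/nₕ with Wₕ = Nₕ/57338:
  North: (8274/57338)²·(1−436/8274)·114.9/436 = 0.0051983945
  South: (19650/57338)²·(1−2368/19650)·653/2368 = 0.02848413
  East: (18490/57338)²·(1−3277/18490)·314/3277 = 0.0081982263
  Central: (10924/57338)²·(1−1777/10924)·42.31/1777 = 7.2365387 × 10^-4
  → Var(ȳ_str) = 0.042604405.
Var(ȳ_srs) = (1 − 7858/57338)·412.3/7858 = 0.045278128.
deff = 0.042604405 / 0.045278128 = 0.9409.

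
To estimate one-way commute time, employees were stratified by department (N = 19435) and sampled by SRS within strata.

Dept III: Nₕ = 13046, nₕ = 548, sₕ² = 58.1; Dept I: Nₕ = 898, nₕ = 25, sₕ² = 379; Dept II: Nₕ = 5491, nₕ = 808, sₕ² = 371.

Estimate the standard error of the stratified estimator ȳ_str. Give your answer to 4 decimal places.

Var(ȳ_str) = Σₕ Wₕ²(1 − fₕ)sₕ²/nₕ with Wₕ = Nₕ/N, N = 19435.
Dept III: Wₕ = 0.67126318; term = 0.67126318²·(1 − 0.04200521)·58.1/548 = 0.04576615.
Dept I: Wₕ = 0.04620530; term = 0.04620530²·(1 − 0.02783964)·379/25 = 0.03146449.
Dept II: Wₕ = 0.28253152; term = 0.28253152²·(1 − 0.14714988)·371/808 = 0.031258567.
Sum = 0.10848921.
SE = √(0.10848921) = 0.3294.

0.3294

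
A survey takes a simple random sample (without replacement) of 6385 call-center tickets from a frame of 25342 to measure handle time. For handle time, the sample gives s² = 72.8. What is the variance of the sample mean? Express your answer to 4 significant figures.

Under SRS without replacement, Var(ȳ) = (1 − f)·s²/n with f = n/N = 6385/25342 = 0.25195328.
Var(ȳ) = (1 − 0.25195328)·72.8/6385 = 0.74804672·0.011401723 = 0.0085290213.

0.008529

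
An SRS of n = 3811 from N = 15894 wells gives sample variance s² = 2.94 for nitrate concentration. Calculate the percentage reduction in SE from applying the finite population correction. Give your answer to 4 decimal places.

f = n/N = 3811/15894 = 0.23977602.
SE_no-fpc = √(s²/n) = 0.027775008; SE_fpc = √((1−f)s²/n) = 0.024217258.
Ratio = √(1−f) = 0.87190824. Reduction = 100·(1 − 0.87190824) = 12.8092%.

12.8092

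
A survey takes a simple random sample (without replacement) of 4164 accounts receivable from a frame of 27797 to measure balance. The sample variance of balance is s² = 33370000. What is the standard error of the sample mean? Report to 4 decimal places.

Under SRS without replacement, Var(ȳ) = (1 − f)·s²/n with f = n/N = 4164/27797 = 0.14980034.
Var(ȳ) = (1 − 0.14980034)·33370000/4164 = 0.85019966·8013.9289 = 6813.4397.
SE(ȳ) = √(6813.4397) = 82.5436.

82.5436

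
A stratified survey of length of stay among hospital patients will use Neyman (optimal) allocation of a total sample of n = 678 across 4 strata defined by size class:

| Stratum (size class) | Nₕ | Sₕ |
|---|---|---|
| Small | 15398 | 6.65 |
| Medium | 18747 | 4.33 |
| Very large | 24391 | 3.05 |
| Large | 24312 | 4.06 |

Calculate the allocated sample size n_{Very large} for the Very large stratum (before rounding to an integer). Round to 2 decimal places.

141.41

Neyman allocation: nₕ = n·NₕSₕ / Σⱼ NⱼSⱼ.
Σ NⱼSⱼ = 15398·6.65 + 18747·4.33 + 24391·3.05 + 24312·4.06 = 356670.48.
n_{Very large} = 678·24391·3.05 / 356670.48 = 141.41.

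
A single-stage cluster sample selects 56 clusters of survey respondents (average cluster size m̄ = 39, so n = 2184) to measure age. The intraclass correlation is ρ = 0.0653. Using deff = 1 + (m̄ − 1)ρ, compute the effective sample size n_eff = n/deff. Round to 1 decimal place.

deff = 1 + (39 − 1)·0.0653 = 1 + 2.4814 = 3.4814.
n_eff = 2184 / 3.4814 = 627.3.

627.3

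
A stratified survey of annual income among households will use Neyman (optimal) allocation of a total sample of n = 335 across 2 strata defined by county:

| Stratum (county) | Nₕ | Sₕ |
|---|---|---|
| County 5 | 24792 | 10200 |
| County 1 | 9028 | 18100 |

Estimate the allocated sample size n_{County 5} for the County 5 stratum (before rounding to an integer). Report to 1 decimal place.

Neyman allocation: nₕ = n·NₕSₕ / Σⱼ NⱼSⱼ.
Σ NⱼSⱼ = 24792·10200 + 9028·18100 = 4.162852 × 10^8.
n_{County 5} = 335·24792·10200 / (4.162852 × 10^8) = 203.5.

203.5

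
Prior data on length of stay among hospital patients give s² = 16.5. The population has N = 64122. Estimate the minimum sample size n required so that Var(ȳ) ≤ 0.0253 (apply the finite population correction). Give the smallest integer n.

646

Without fpc, n₀ = s²/D = 16.5/0.0253 = 652.1739.
With fpc, (1 − n/N)·s²/n ≤ D requires n ≥ n₀/(1 + n₀/N) = 652.1739/(1 + 652.1739/64122) = 645.6075.
Rounding up, n = 646.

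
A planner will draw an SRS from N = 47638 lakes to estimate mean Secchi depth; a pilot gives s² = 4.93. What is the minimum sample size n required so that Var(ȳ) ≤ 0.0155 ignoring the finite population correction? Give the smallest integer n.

319

Without fpc, n₀ = s²/D = 4.93/0.0155 = 318.0645.
Rounding up, n = 319.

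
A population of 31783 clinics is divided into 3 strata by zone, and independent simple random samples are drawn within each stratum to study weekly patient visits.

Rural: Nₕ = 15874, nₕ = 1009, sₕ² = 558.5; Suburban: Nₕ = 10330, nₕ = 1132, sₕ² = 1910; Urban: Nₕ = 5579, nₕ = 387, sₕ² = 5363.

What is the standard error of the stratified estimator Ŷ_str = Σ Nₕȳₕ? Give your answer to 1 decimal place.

Var(Ŷ_str) = Σₕ Nₕ²(1 − fₕ)sₕ²/nₕ.
Rural: 15874²·(1 − 1009/15874)·558.5/1009 = 1.3061207 × 10^8.
Suburban: 10330²·(1 − 1132/10330)·1910/1132 = 1.603174 × 10^8.
Urban: 5579²·(1 − 387/5579)·5363/387 = 4.0140971 × 10^8.
Sum = 6.9233918 × 10^8.
SE = √(6.9233918 × 10^8) = 26312.3.

26312.3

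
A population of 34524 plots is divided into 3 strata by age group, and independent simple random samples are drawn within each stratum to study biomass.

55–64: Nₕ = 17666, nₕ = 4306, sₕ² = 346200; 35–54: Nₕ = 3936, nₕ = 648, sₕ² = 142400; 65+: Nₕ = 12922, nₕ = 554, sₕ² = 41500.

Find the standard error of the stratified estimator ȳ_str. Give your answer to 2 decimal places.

Var(ȳ_str) = Σₕ Wₕ²(1 − fₕ)sₕ²/nₕ with Wₕ = Nₕ/N, N = 34524.
55–64: Wₕ = 0.51170200; term = 0.51170200²·(1 − 0.24374505)·346200/4306 = 15.920456.
35–54: Wₕ = 0.11400765; term = 0.11400765²·(1 − 0.16463415)·142400/648 = 2.3860507.
65+: Wₕ = 0.37429035; term = 0.37429035²·(1 − 0.04287262)·41500/554 = 10.044431.
Sum = 28.350938.
SE = √(28.350938) = 5.32.

5.32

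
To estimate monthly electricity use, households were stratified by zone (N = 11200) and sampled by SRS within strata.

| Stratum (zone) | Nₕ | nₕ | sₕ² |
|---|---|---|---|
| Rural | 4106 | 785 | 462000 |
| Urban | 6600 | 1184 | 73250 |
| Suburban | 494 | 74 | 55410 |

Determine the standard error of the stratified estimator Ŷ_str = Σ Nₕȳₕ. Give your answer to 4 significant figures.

101900

Var(Ŷ_str) = Σₕ Nₕ²(1 − fₕ)sₕ²/nₕ.
Rural: 4106²·(1 − 785/4106)·462000/785 = 8.025279 × 10^9.
Urban: 6600²·(1 − 1184/6600)·73250/1184 = 2.2114571 × 10^9.
Suburban: 494²·(1 − 74/494)·55410/74 = 1.5535766 × 10^8.
Sum = 1.0392094 × 10^10.
SE = √(1.0392094 × 10^10) = 101900.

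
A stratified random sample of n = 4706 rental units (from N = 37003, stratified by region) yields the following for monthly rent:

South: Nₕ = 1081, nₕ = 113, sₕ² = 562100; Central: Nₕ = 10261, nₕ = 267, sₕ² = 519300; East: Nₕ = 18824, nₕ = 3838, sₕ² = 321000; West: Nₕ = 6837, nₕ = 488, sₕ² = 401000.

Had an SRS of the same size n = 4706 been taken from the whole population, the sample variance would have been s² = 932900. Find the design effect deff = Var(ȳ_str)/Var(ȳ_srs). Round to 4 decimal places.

Var(ȳ_str) = Σ Wₕ²(1−fₕ)sₕ²/nₕ with Wₕ = Nₕ/37003:
  South: (1081/37003)²·(1−113/1081)·562100/113 = 3.8015641
  Central: (10261/37003)²·(1−267/10261)·519300/267 = 145.66735
  East: (18824/37003)²·(1−3838/18824)·321000/3838 = 17.23153
  West: (6837/37003)²·(1−488/6837)·401000/488 = 26.050831
  → Var(ȳ_str) = 192.75128.
Var(ȳ_srs) = (1 − 4706/37003)·932900/4706 = 173.02482.
deff = 192.75128 / 173.02482 = 1.1140.

1.1140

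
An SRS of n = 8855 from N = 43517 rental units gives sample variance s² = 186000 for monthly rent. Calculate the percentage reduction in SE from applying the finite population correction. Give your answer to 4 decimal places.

10.7522

f = n/N = 8855/43517 = 0.20348370.
SE_no-fpc = √(s²/n) = 4.5831301; SE_fpc = √((1−f)s²/n) = 4.0903411.
Ratio = √(1−f) = 0.89247762. Reduction = 100·(1 − 0.89247762) = 10.7522%.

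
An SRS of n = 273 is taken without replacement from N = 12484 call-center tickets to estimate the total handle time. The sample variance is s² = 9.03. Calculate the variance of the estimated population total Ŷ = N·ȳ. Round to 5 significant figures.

5.0423 × 10^6

Var(Ŷ) = N²·Var(ȳ) = N²·(1 − n/N)·s²/n.
f = 273/12484 = 0.02186799; Var(ȳ) = 0.97813201·9.03/273 = 0.032353597.
Var(Ŷ) = 12484² · 0.032353597 = 5.0423164 × 10^6.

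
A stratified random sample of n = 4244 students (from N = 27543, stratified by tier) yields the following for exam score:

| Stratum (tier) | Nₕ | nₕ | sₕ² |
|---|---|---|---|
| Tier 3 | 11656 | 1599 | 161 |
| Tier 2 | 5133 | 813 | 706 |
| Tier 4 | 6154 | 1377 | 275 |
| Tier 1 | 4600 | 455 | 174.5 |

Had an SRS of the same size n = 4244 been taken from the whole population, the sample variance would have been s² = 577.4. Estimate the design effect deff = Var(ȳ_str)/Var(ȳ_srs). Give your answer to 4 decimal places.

0.5067

Var(ȳ_str) = Σ Wₕ²(1−fₕ)sₕ²/nₕ with Wₕ = Nₕ/27543:
  Tier 3: (11656/27543)²·(1−1599/11656)·161/1599 = 0.015558686
  Tier 2: (5133/27543)²·(1−813/5133)·706/813 = 0.025383218
  Tier 4: (6154/27543)²·(1−1377/6154)·275/1377 = 0.0077390741
  Tier 1: (4600/27543)²·(1−455/4600)·174.5/455 = 0.0096392649
  → Var(ȳ_str) = 0.058320243.
Var(ȳ_srs) = (1 − 4244/27543)·577.4/4244 = 0.11508731.
deff = 0.058320243 / 0.11508731 = 0.5067.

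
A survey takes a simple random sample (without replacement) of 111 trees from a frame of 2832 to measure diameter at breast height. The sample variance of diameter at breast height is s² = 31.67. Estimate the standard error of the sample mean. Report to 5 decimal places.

0.52358

Under SRS without replacement, Var(ȳ) = (1 − f)·s²/n with f = n/N = 111/2832 = 0.03919492.
Var(ȳ) = (1 − 0.03919492)·31.67/111 = 0.96080508·0.28531532 = 0.27413241.
SE(ȳ) = √(0.27413241) = 0.52358.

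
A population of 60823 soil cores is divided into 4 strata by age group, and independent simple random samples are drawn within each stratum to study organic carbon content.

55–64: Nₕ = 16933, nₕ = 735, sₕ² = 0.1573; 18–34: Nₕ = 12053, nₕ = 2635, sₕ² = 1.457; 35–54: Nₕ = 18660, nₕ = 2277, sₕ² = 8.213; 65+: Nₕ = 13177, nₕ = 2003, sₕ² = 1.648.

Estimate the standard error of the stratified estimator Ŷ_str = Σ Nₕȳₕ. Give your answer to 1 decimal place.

1159.9

Var(Ŷ_str) = Σₕ Nₕ²(1 − fₕ)sₕ²/nₕ.
55–64: 16933²·(1 − 735/16933)·0.1573/735 = 58699.809.
18–34: 12053²·(1 − 2635/12053)·1.457/2635 = 62767.203.
35–54: 18660²·(1 − 2277/18660)·8.213/2277 = 1.1026657 × 10^6.
65+: 13177²·(1 − 2003/13177)·1.648/2003 = 121143.88.
Sum = 1.3452766 × 10^6.
SE = √(1.3452766 × 10^6) = 1159.9.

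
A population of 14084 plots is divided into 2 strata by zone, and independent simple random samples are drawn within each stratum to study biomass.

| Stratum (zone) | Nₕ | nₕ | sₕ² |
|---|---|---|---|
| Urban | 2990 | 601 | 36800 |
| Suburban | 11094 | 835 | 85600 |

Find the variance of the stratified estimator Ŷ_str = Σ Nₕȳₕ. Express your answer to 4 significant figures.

Var(Ŷ_str) = Σₕ Nₕ²(1 − fₕ)sₕ²/nₕ.
Urban: 2990²·(1 − 601/2990)·36800/601 = 4.3738178 × 10^8.
Suburban: 11094²·(1 − 835/11094)·85600/835 = 1.1667572 × 10^10.
Sum = 1.2104954 × 10^10.

1.210 × 10^10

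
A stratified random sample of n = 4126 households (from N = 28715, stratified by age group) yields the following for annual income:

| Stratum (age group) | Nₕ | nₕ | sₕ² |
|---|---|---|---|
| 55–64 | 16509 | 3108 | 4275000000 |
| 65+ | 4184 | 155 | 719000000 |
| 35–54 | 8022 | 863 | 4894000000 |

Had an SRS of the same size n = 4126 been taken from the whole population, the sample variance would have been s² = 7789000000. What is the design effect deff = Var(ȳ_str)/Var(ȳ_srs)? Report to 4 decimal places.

0.5313

Var(ȳ_str) = Σ Wₕ²(1−fₕ)sₕ²/nₕ with Wₕ = Nₕ/28715:
  55–64: (16509/28715)²·(1−3108/16509)·4275000000/3108 = 369058.7
  65+: (4184/28715)²·(1−155/4184)·719000000/155 = 94834.966
  35–54: (8022/28715)²·(1−863/8022)·4894000000/863 = 394975.86
  → Var(ȳ_str) = 858869.53.
Var(ȳ_srs) = (1 − 4126/28715)·7789000000/4126 = 1.6165328 × 10^6.
deff = 858869.53 / (1.6165328 × 10^6) = 0.5313.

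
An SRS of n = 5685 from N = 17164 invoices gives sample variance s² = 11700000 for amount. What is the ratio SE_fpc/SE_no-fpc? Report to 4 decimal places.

0.8178

f = n/N = 5685/17164 = 0.33121650.
SE_no-fpc = √(s²/n) = 45.365708; SE_fpc = √((1−f)s²/n) = 37.099706.
Ratio = √(1−f) = 0.81779184.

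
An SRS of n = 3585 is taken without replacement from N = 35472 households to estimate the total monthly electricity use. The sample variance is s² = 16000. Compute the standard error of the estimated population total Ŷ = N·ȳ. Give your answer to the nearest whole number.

Var(Ŷ) = N²·Var(ȳ) = N²·(1 − n/N)·s²/n.
f = 3585/35472 = 0.10106563; Var(ȳ) = 0.89893437·16000/3585 = 4.0119805.
Var(Ŷ) = 35472² · 4.0119805 = 5.0481258 × 10^9.
SE(Ŷ) = √(5.0481258 × 10^9) = 71050.

71050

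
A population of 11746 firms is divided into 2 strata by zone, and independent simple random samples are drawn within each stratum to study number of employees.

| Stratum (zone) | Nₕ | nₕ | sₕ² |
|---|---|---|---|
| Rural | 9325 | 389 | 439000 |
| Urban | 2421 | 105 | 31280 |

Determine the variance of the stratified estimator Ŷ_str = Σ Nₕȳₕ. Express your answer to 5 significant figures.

9.5709 × 10^10

Var(Ŷ_str) = Σₕ Nₕ²(1 − fₕ)sₕ²/nₕ.
Rural: 9325²·(1 − 389/9325)·439000/389 = 9.4038766 × 10^10.
Urban: 2421²·(1 − 105/2421)·31280/105 = 1.6703627 × 10^9.
Sum = 9.5709129 × 10^10.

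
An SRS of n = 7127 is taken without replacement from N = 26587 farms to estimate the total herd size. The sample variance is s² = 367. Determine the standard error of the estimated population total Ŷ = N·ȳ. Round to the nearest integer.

5162

Var(Ŷ) = N²·Var(ȳ) = N²·(1 − n/N)·s²/n.
f = 7127/26587 = 0.26806334; Var(ȳ) = 0.73193666·367/7127 = 0.037690579.
Var(Ŷ) = 26587² · 0.037690579 = 2.6642286 × 10^7.
SE(Ŷ) = √(2.6642286 × 10^7) = 5162.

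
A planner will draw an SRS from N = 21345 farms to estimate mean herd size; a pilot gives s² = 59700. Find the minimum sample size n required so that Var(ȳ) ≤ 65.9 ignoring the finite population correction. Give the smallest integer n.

906

Without fpc, n₀ = s²/D = 59700/65.9 = 905.9181.
Rounding up, n = 906.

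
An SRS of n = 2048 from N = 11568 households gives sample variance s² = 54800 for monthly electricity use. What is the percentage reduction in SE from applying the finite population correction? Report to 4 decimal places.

f = n/N = 2048/11568 = 0.17704011.
SE_no-fpc = √(s²/n) = 5.1727954; SE_fpc = √((1−f)s²/n) = 4.6926119.
Ratio = √(1−f) = 0.90717137. Reduction = 100·(1 − 0.90717137) = 9.2829%.

9.2829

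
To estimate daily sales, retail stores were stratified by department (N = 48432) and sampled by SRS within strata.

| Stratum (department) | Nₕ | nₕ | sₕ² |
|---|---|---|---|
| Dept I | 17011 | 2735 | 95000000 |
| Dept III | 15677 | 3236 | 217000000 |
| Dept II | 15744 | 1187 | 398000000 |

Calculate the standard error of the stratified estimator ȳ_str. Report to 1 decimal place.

Var(ȳ_str) = Σₕ Wₕ²(1 − fₕ)sₕ²/nₕ with Wₕ = Nₕ/N, N = 48432.
Dept I: Wₕ = 0.35123472; term = 0.35123472²·(1 − 0.16077832)·95000000/2735 = 3596.1504.
Dept III: Wₕ = 0.32369095; term = 0.32369095²·(1 − 0.20641704)·217000000/3236 = 5575.7676.
Dept II: Wₕ = 0.32507433; term = 0.32507433²·(1 − 0.07539380)·398000000/1187 = 32760.801.
Sum = 41932.719.
SE = √(41932.719) = 204.8.

204.8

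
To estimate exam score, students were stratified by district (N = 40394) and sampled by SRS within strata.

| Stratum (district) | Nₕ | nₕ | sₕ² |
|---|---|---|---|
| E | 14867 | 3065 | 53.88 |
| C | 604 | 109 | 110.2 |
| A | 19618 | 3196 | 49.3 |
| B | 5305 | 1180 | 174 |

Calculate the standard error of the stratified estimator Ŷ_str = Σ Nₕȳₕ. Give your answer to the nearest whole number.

3403

Var(Ŷ_str) = Σₕ Nₕ²(1 − fₕ)sₕ²/nₕ.
E: 14867²·(1 − 3065/14867)·53.88/3065 = 3.0844381 × 10^6.
C: 604²·(1 − 109/604)·110.2/109 = 302271.52.
A: 19618²·(1 − 3196/19618)·49.3/3196 = 4.9695942 × 10^6.
B: 5305²·(1 − 1180/5305)·174/1180 = 3.2268337 × 10^6.
Sum = 1.1583138 × 10^7.
SE = √(1.1583138 × 10^7) = 3403.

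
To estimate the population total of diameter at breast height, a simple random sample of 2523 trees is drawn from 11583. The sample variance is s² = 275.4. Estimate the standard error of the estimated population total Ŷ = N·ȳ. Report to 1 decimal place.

3384.5

Var(Ŷ) = N²·Var(ȳ) = N²·(1 − n/N)·s²/n.
f = 2523/11583 = 0.21781922; Var(ȳ) = 0.78218078·275.4/2523 = 0.085379543.
Var(Ŷ) = 11583² · 0.085379543 = 1.1455022 × 10^7.
SE(Ŷ) = √(1.1455022 × 10^7) = 3384.5.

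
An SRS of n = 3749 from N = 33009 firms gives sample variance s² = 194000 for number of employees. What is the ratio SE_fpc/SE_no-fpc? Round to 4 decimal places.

0.9415

f = n/N = 3749/33009 = 0.11357509.
SE_no-fpc = √(s²/n) = 7.193548; SE_fpc = √((1−f)s²/n) = 6.7727356.
Ratio = √(1−f) = 0.94150141.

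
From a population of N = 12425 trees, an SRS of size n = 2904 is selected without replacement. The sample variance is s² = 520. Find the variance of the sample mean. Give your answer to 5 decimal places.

Under SRS without replacement, Var(ȳ) = (1 − f)·s²/n with f = n/N = 2904/12425 = 0.23372233.
Var(ȳ) = (1 − 0.23372233)·520/2904 = 0.76627767·0.17906336 = 0.13721225.

0.13721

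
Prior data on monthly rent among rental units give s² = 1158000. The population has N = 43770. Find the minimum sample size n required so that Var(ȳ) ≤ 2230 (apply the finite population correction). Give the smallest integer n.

514

Without fpc, n₀ = s²/D = 1158000/2230 = 519.2825.
With fpc, (1 − n/N)·s²/n ≤ D requires n ≥ n₀/(1 + n₀/N) = 519.2825/(1 + 519.2825/43770) = 513.1940.
Rounding up, n = 514.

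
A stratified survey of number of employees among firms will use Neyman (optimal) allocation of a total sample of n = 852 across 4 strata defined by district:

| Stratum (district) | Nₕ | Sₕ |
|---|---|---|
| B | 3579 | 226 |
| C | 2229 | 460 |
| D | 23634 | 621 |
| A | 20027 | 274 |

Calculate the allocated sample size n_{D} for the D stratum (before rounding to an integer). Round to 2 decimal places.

568.43

Neyman allocation: nₕ = n·NₕSₕ / Σⱼ NⱼSⱼ.
Σ NⱼSⱼ = 3579·226 + 2229·460 + 23634·621 + 20027·274 = 2.1998306 × 10^7.
n_{D} = 852·23634·621 / (2.1998306 × 10^7) = 568.43.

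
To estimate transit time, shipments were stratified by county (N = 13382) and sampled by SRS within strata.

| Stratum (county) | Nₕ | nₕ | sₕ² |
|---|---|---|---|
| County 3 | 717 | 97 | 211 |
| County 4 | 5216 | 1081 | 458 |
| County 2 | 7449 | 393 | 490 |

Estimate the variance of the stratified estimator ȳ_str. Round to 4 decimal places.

0.4224

Var(ȳ_str) = Σₕ Wₕ²(1 − fₕ)sₕ²/nₕ with Wₕ = Nₕ/N, N = 13382.
County 3: Wₕ = 0.05357944; term = 0.05357944²·(1 − 0.13528591)·211/97 = 0.0053998229.
County 4: Wₕ = 0.38977731; term = 0.38977731²·(1 − 0.20724693)·458/1081 = 0.051028268.
County 2: Wₕ = 0.55664325; term = 0.55664325²·(1 − 0.05275876)·490/393 = 0.36594686.
Sum = 0.42237495.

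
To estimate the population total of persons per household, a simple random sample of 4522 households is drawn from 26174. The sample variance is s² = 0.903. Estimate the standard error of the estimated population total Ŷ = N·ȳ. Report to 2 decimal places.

Var(Ŷ) = N²·Var(ȳ) = N²·(1 − n/N)·s²/n.
f = 4522/26174 = 0.17276687; Var(ȳ) = 0.82723313·0.903/4522 = 1.6519052 × 10^-4.
Var(Ŷ) = 26174² · (1.6519052 × 10^-4) = 113168.44.
SE(Ŷ) = √(113168.44) = 336.41.

336.41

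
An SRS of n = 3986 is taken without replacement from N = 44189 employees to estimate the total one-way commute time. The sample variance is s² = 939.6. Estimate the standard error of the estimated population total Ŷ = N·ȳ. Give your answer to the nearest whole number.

Var(Ŷ) = N²·Var(ȳ) = N²·(1 − n/N)·s²/n.
f = 3986/44189 = 0.09020344; Var(ȳ) = 0.90979656·939.6/3986 = 0.21446183.
Var(Ŷ) = 44189² · 0.21446183 = 4.1877269 × 10^8.
SE(Ŷ) = √(4.1877269 × 10^8) = 20464.

20464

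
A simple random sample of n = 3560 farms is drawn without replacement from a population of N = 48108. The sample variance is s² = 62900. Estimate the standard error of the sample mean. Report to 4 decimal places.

Under SRS without replacement, Var(ȳ) = (1 − f)·s²/n with f = n/N = 3560/48108 = 0.07400017.
Var(ȳ) = (1 − 0.07400017)·62900/3560 = 0.92599983·17.668539 = 16.361064.
SE(ȳ) = √(16.361064) = 4.0449.

4.0449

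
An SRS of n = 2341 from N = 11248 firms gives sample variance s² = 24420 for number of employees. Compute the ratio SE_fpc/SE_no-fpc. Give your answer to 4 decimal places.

f = n/N = 2341/11248 = 0.20812589.
SE_no-fpc = √(s²/n) = 3.2297739; SE_fpc = √((1−f)s²/n) = 2.8740889.
Ratio = √(1−f) = 0.88987309.

0.8899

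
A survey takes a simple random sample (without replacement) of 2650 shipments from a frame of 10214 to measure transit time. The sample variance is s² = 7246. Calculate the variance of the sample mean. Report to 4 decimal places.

2.0249

Under SRS without replacement, Var(ȳ) = (1 − f)·s²/n with f = n/N = 2650/10214 = 0.25944782.
Var(ȳ) = (1 − 0.25944782)·7246/2650 = 0.74055218·2.7343396 = 2.0249212.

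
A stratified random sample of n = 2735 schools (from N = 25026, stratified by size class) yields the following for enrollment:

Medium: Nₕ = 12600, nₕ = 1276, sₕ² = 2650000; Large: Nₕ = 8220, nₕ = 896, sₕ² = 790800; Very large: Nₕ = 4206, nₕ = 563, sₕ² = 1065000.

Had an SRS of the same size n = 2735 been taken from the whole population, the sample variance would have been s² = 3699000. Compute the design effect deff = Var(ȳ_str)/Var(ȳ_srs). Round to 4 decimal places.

Var(ȳ_str) = Σ Wₕ²(1−fₕ)sₕ²/nₕ with Wₕ = Nₕ/25026:
  Medium: (12600/25026)²·(1−1276/12600)·2650000/1276 = 473.13244
  Large: (8220/25026)²·(1−896/8220)·790800/896 = 84.839075
  Very large: (4206/25026)²·(1−563/4206)·1065000/563 = 46.279299
  → Var(ȳ_str) = 604.25081.
Var(ȳ_srs) = (1 − 2735/25026)·3699000/2735 = 1204.6617.
deff = 604.25081 / 1204.6617 = 0.5016.

0.5016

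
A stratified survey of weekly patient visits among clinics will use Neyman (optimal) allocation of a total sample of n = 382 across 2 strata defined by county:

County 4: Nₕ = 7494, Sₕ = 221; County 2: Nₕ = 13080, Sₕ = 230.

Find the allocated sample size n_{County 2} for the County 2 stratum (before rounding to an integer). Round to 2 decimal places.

Neyman allocation: nₕ = n·NₕSₕ / Σⱼ NⱼSⱼ.
Σ NⱼSⱼ = 7494·221 + 13080·230 = 4.664574 × 10^6.
n_{County 2} = 382·13080·230 / (4.664574 × 10^6) = 246.37.

246.37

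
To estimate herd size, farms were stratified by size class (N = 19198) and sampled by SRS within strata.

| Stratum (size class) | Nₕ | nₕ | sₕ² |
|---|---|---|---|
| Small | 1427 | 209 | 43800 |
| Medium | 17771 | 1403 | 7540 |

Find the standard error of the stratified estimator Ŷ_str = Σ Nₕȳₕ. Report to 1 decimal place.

Var(Ŷ_str) = Σₕ Nₕ²(1 − fₕ)sₕ²/nₕ.
Small: 1427²·(1 − 209/1427)·43800/209 = 3.642496 × 10^8.
Medium: 17771²·(1 − 1403/17771)·7540/1403 = 1.5632238 × 10^9.
Sum = 1.9274734 × 10^9.
SE = √(1.9274734 × 10^9) = 43903.0.

43903.0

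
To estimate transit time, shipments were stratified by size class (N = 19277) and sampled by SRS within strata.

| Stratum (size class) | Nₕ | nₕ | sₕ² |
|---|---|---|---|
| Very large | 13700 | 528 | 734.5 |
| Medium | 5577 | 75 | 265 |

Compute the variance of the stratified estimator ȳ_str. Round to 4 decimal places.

0.9673

Var(ȳ_str) = Σₕ Wₕ²(1 − fₕ)sₕ²/nₕ with Wₕ = Nₕ/N, N = 19277.
Very large: Wₕ = 0.71069150; term = 0.71069150²·(1 − 0.03854015)·734.5/528 = 0.67554032.
Medium: Wₕ = 0.28930850; term = 0.28930850²·(1 − 0.01344809)·265/75 = 0.2917608.
Sum = 0.96730112.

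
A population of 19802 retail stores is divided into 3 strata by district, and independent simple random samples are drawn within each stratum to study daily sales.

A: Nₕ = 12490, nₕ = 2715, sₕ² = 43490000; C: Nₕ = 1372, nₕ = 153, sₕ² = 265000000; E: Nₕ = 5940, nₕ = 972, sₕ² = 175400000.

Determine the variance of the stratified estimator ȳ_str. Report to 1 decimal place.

25955.3

Var(ȳ_str) = Σₕ Wₕ²(1 − fₕ)sₕ²/nₕ with Wₕ = Nₕ/N, N = 19802.
A: Wₕ = 0.63074437; term = 0.63074437²·(1 − 0.21737390)·43490000/2715 = 4987.4742.
C: Wₕ = 0.06928593; term = 0.06928593²·(1 − 0.11151603)·265000000/153 = 7387.4431.
E: Wₕ = 0.29996970; term = 0.29996970²·(1 − 0.16363636)·175400000/972 = 13580.421.
Sum = 25955.338.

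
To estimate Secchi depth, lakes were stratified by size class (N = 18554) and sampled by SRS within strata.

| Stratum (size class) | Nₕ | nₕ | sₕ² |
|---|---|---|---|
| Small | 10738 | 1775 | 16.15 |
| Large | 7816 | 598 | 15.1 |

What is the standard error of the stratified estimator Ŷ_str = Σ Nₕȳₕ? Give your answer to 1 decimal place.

1516.7

Var(Ŷ_str) = Σₕ Nₕ²(1 − fₕ)sₕ²/nₕ.
Small: 10738²·(1 − 1775/10738)·16.15/1775 = 875691.16.
Large: 7816²·(1 − 598/7816)·15.1/598 = 1.4245483 × 10^6.
Sum = 2.3002395 × 10^6.
SE = √(2.3002395 × 10^6) = 1516.7.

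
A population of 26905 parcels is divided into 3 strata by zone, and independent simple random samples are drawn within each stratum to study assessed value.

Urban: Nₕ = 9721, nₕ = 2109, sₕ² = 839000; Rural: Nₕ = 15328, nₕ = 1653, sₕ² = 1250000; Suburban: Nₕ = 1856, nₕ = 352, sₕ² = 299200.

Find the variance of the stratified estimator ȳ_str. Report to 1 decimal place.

262.9

Var(ȳ_str) = Σₕ Wₕ²(1 − fₕ)sₕ²/nₕ with Wₕ = Nₕ/N, N = 26905.
Urban: Wₕ = 0.36130831; term = 0.36130831²·(1 − 0.21695299)·839000/2109 = 40.66578.
Rural: Wₕ = 0.56970823; term = 0.56970823²·(1 − 0.10784186)·1250000/1653 = 218.96968.
Suburban: Wₕ = 0.06898346; term = 0.06898346²·(1 − 0.18965517)·299200/352 = 3.277772.
Sum = 262.91323.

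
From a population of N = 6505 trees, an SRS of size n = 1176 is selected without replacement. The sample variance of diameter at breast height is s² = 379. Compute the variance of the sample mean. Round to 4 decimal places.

0.2640

Under SRS without replacement, Var(ȳ) = (1 − f)·s²/n with f = n/N = 1176/6505 = 0.18078401.
Var(ȳ) = (1 − 0.18078401)·379/1176 = 0.81921599·0.32227891 = 0.26401604.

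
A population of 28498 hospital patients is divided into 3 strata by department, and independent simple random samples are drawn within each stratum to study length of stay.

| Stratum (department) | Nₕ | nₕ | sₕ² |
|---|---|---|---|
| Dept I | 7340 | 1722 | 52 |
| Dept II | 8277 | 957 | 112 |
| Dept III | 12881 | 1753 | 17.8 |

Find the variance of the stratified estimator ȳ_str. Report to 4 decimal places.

Var(ȳ_str) = Σₕ Wₕ²(1 − fₕ)sₕ²/nₕ with Wₕ = Nₕ/N, N = 28498.
Dept I: Wₕ = 0.25756193; term = 0.25756193²·(1 − 0.23460490)·52/1722 = 0.0015332721.
Dept II: Wₕ = 0.29044143; term = 0.29044143²·(1 − 0.11562160)·112/957 = 0.0087309471.
Dept III: Wₕ = 0.45199663; term = 0.45199663²·(1 − 0.13609192)·17.8/1753 = 0.0017921569.
Sum = 0.012056376.

0.0121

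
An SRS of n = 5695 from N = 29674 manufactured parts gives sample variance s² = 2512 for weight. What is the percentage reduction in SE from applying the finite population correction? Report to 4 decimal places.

f = n/N = 5695/29674 = 0.19191885.
SE_no-fpc = √(s²/n) = 0.66414507; SE_fpc = √((1−f)s²/n) = 0.59702215.
Ratio = √(1−f) = 0.89893334. Reduction = 100·(1 − 0.89893334) = 10.1067%.

10.1067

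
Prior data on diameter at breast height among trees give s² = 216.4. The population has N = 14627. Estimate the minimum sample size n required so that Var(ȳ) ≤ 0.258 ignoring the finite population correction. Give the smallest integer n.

Without fpc, n₀ = s²/D = 216.4/0.258 = 838.7597.
Rounding up, n = 839.

839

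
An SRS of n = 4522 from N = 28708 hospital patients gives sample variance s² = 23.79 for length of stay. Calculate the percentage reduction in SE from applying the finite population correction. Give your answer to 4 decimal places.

f = n/N = 4522/28708 = 0.15751707.
SE_no-fpc = √(s²/n) = 0.072532382; SE_fpc = √((1−f)s²/n) = 0.066575203.
Ratio = √(1−f) = 0.91786869. Reduction = 100·(1 − 0.91786869) = 8.2131%.

8.2131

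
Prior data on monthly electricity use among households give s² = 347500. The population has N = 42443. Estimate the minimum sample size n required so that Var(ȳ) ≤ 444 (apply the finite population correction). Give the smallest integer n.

Without fpc, n₀ = s²/D = 347500/444 = 782.6577.
With fpc, (1 − n/N)·s²/n ≤ D requires n ≥ n₀/(1 + n₀/N) = 782.6577/(1 + 782.6577/42443) = 768.4866.
Rounding up, n = 769.

769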